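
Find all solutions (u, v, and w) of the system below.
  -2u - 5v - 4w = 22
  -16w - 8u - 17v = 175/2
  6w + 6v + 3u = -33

Row-reduce:
R1 ← R1 / (-2).
R2 ← R2 + 8·R1.
R3 ← R3 − 3·R1.
R2 ← R2 / (3).
R1 ← R1 − 5/2·R2.
R3 ← R3 + 3/2·R2.
Row 3 reduces to 0 = -1/4, a contradiction. The system is inconsistent.

no solution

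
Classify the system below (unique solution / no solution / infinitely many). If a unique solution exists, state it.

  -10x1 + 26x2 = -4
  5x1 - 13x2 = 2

Row-reduce:
R1 ← R1 / (-10).
R2 ← R2 − 5·R1.
Rank is 1 with 2 unknowns, leaving x2 free.

infinitely many solutions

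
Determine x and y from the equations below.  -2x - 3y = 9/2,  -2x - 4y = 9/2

x = -9/4, y = 0

Row-reduce the augmented matrix:
R1 ← R1 / (-2).
R2 ← R2 + 2·R1.
R2 ← R2 / (-1).
R1 ← R1 − 3/2·R2.
Reading off the reduced rows gives x = -9/4, y = 0.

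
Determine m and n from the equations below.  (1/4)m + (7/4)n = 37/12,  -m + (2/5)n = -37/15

m = 3, n = 4/3

From equation 2: m = 37/15 + 2/5·n.
Substitute into equation 1 and solve: n = 4/3.
Then m = 3.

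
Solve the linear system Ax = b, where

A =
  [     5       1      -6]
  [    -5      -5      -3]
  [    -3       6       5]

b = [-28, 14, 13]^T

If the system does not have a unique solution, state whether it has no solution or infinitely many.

x_1 = -3, x_2 = -1, x_3 = 2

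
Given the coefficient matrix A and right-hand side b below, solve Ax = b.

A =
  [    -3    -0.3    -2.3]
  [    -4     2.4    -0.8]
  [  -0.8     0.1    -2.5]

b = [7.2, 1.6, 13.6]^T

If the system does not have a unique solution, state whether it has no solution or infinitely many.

Row-reduce the augmented matrix:
R1 ← R1 / (-3).
R2 ← R2 + 4·R1.
R3 ← R3 + 4/5·R1.
R2 ← R2 / (14/5).
R1 ← R1 − 1/10·R2.
R3 ← R3 − 9/50·R2.
R3 ← R3 / (-1067/525).
R1 ← R1 − 24/35·R3.
R2 ← R2 − 17/21·R3.
Reading off the reduced rows gives x_1 = 2, x_2 = 2, x_3 = -6.

x_1 = 2, x_2 = 2, x_3 = -6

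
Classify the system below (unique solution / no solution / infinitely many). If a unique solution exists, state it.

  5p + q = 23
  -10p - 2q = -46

Row-reduce:
R1 ← R1 / (5).
R2 ← R2 + 10·R1.
Rank is 1 with 2 unknowns, leaving q free.

infinitely many solutions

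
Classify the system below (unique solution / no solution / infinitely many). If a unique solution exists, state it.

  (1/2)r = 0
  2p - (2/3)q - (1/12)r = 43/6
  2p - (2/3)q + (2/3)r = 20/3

Row-reduce:
Swap R1 and R2.
R1 ← R1 / (2).
R3 ← R3 − 2·R1.
R2 ← R2 / (1/2).
R1 ← R1 + 1/24·R2.
R3 ← R3 − 3/4·R2.
Row 3 reduces to 0 = -1/2, a contradiction. The system is inconsistent.

no solution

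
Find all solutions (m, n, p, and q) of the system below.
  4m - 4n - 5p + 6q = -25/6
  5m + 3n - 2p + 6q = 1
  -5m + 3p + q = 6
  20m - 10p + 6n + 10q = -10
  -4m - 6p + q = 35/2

Row-reduce the augmented matrix:
R1 ← R1 / (4).
R2 ← R2 − 5·R1.
R3 ← R3 + 5·R1.
R4 ← R4 − 20·R1.
R5 ← R5 + 4·R1.
R2 ← R2 / (8).
R1 ← R1 + 1·R2.
R3 ← R3 + 5·R2.
R4 ← R4 − 26·R2.
R5 ← R5 + 4·R2.
R3 ← R3 / (-19/32).
R1 ← R1 + 23/32·R3.
R2 ← R2 − 17/32·R3.
R4 ← R4 − 19/16·R3.
R5 ← R5 + 71/8·R3.
Swap R4 and R5.
R4 ← R4 / (-2029/19).
R1 ← R1 + 149/19·R4.
R2 ← R2 − 125/19·R4.
R3 ← R3 + 242/19·R4.
R5 reduces to 0 = 0, so the extra equation is consistent.
Reading off the reduced rows gives m = -2, n = 5/3, p = -3/2, q = 1/2.

m = -2, n = 5/3, p = -3/2, q = 1/2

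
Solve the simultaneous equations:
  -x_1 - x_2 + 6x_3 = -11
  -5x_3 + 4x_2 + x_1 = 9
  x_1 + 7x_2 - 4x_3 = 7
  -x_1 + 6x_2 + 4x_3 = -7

Row-reduce the augmented matrix:
R1 ← R1 / (-1).
R2 ← R2 − 1·R1.
R3 ← R3 − 1·R1.
R4 ← R4 + 1·R1.
R2 ← R2 / (3).
R1 ← R1 − 1·R2.
R3 ← R3 − 6·R2.
R4 ← R4 − 7·R2.
Swap R3 and R4.
R3 ← R3 / (-13/3).
R1 ← R1 + 19/3·R3.
R2 ← R2 − 1/3·R3.
R4 reduces to 0 = 0, so the extra equation is consistent.
Reading off the reduced rows gives x_1 = -1, x_2 = 0, x_3 = -2.

x_1 = -1, x_2 = 0, x_3 = -2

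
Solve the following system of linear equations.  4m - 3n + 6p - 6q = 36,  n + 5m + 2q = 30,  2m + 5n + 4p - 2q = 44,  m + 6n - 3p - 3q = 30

m = 6, n = 4, p = 2, q = -2

Row-reduce the augmented matrix:
R1 ← R1 / (4).
R2 ← R2 − 5·R1.
R3 ← R3 − 2·R1.
R4 ← R4 − 1·R1.
R2 ← R2 / (19/4).
R1 ← R1 + 3/4·R2.
R3 ← R3 − 13/2·R2.
R4 ← R4 − 27/4·R2.
R3 ← R3 / (214/19).
R1 ← R1 − 6/19·R3.
R2 ← R2 + 30/19·R3.
R4 ← R4 − 117/19·R3.
R4 ← R4 / (-903/107).
R1 ← R1 − 36/107·R4.
R2 ← R2 − 34/107·R4.
R3 ← R3 + 114/107·R4.
Reading off the reduced rows gives m = 6, n = 4, p = 2, q = -2.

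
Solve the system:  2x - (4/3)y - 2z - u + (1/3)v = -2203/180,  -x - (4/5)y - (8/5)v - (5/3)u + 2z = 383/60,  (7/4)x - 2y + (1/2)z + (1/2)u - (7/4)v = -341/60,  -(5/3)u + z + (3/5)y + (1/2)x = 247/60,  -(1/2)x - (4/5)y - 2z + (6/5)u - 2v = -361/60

Row-reduce the augmented matrix:
R1 ← R1 / (2).
R2 ← R2 + 1·R1.
R3 ← R3 − 7/4·R1.
R4 ← R4 − 1/2·R1.
R5 ← R5 + 1/2·R1.
R2 ← R2 / (-22/15).
R1 ← R1 + 2/3·R2.
R3 ← R3 + 5/6·R2.
R4 ← R4 − 14/15·R2.
R5 ← R5 + 17/15·R2.
R3 ← R3 / (37/22).
R1 ← R1 + 16/11·R3.
R2 ← R2 + 15/22·R3.
R4 ← R4 − 47/22·R3.
R5 ← R5 + 36/11·R3.
R4 ← R4 / (-2711/444).
R1 ← R1 − 304/111·R4.
R2 ← R2 − 375/148·R4.
R3 ← R3 − 172/111·R4.
R5 ← R5 − 4271/555·R4.
R5 ← R5 / (-337123/135550).
R1 ← R1 − 129/13555·R5.
R2 ← R2 − 3869/5422·R5.
R3 ← R3 + 7953/13555·R5.
R4 ← R4 + 1251/13555·R5.
Reading off the reduced rows gives x = -3/2, y = 11/4, z = 14/5, u = -1/4, v = -2/3.

x = -3/2, y = 11/4, z = 14/5, u = -1/4, v = -2/3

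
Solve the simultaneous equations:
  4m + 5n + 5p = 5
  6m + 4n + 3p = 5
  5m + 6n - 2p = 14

m = 0, n = 2, p = -1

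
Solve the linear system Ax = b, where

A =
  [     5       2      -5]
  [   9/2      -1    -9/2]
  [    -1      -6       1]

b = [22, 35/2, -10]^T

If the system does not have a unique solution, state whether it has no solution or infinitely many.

no solution

Row-reduce:
R1 ← R1 / (5).
R2 ← R2 − 9/2·R1.
R3 ← R3 + 1·R1.
R2 ← R2 / (-14/5).
R1 ← R1 − 2/5·R2.
R3 ← R3 + 28/5·R2.
Row 3 reduces to 0 = -1, a contradiction. The system is inconsistent.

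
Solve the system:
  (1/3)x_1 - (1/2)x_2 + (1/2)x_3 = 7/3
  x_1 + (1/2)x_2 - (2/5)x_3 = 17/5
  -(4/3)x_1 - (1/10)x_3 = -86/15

infinitely many solutions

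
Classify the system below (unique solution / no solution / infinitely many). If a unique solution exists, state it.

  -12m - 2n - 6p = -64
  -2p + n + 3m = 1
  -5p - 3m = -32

no solution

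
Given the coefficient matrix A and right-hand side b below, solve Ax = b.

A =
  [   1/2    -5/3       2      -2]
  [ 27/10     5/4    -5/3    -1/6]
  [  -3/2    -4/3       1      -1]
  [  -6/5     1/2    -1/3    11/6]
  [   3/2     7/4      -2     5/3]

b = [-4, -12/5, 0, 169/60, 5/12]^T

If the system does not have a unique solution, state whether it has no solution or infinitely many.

x_1 = -2, x_2 = 3, x_3 = 1/2, x_4 = -1/2

Row-reduce the augmented matrix:
R1 ← R1 / (1/2).
R2 ← R2 − 27/10·R1.
R3 ← R3 + 3/2·R1.
R4 ← R4 + 6/5·R1.
R5 ← R5 − 3/2·R1.
R2 ← R2 / (41/4).
R1 ← R1 + 10/3·R2.
R3 ← R3 + 19/3·R2.
R4 ← R4 + 7/2·R2.
R5 ← R5 − 27/4·R2.
R3 ← R3 / (-1297/1845).
R1 ← R1 + 20/369·R3.
R2 ← R2 + 748/615·R3.
R4 ← R4 − 43/205·R3.
R5 ← R5 − 43/205·R3.
R4 ← R4 / (4171/7782).
R1 ← R1 + 660/1297·R4.
R2 ← R2 − 2310/1297·R4.
R3 ← R3 − 793/1297·R4.
R5 ← R5 − 4171/7782·R4.
R5 reduces to 0 = 0, so the extra equation is consistent.
Reading off the reduced rows gives x_1 = -2, x_2 = 3, x_3 = 1/2, x_4 = -1/2.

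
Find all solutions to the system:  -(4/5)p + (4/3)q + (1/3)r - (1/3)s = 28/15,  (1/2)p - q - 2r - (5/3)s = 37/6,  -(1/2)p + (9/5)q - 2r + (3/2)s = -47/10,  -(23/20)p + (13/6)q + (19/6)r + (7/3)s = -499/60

Row-reduce:
R1 ← R1 / (-4/5).
R2 ← R2 − 1/2·R1.
R3 ← R3 + 1/2·R1.
R4 ← R4 + 23/20·R1.
R2 ← R2 / (-1/6).
R1 ← R1 + 5/3·R2.
R3 ← R3 − 29/30·R2.
R4 ← R4 − 1/4·R2.
R3 ← R3 / (-63/5).
R1 ← R1 − 35/2·R3.
R2 ← R2 − 43/4·R3.
Rank is 3 with 4 unknowns, leaving s free.

infinitely many solutions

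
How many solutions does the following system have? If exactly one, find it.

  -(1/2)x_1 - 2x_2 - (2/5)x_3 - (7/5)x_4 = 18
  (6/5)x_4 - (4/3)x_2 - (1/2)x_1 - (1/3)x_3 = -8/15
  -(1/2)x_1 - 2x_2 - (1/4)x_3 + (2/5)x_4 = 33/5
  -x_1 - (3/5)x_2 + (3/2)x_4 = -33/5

Row-reduce the augmented matrix:
R1 ← R1 / (-1/2).
R2 ← R2 + 1/2·R1.
R3 ← R3 + 1/2·R1.
R4 ← R4 + 1·R1.
R2 ← R2 / (2/3).
R1 ← R1 − 4·R2.
R4 ← R4 − 17/5·R2.
R3 ← R3 / (3/20).
R1 ← R1 − 2/5·R3.
R2 ← R2 − 1/10·R3.
R4 ← R4 − 23/50·R3.
R4 ← R4 / (-362/25).
R1 ← R1 + 88/5·R4.
R2 ← R2 − 27/10·R4.
R3 ← R3 − 12·R4.
Reading off the reduced rows gives x_1 = 0, x_2 = -4, x_3 = -4, x_4 = -6.

x_1 = 0, x_2 = -4, x_3 = -4, x_4 = -6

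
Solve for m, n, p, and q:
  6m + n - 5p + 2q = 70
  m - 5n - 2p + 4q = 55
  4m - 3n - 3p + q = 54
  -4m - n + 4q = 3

m = 6, n = -3, p = -5, q = 6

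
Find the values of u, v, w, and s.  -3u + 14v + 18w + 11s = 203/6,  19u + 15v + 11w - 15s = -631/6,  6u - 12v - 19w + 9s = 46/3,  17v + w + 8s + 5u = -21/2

u = -5/2, v = -4/3, w = 2/3, s = 3

Row-reduce the augmented matrix:
R1 ← R1 / (-3).
R2 ← R2 − 19·R1.
R3 ← R3 − 6·R1.
R4 ← R4 − 5·R1.
R2 ← R2 / (311/3).
R1 ← R1 + 14/3·R2.
R3 ← R3 − 16·R2.
R4 ← R4 − 121/3·R2.
R3 ← R3 / (-713/311).
R1 ← R1 + 116/311·R3.
R2 ← R2 − 375/311·R3.
R4 ← R4 + 5484/311·R3.
R4 ← R4 / (-120123/713).
R1 ← R1 + 3477/713·R4.
R2 ← R2 − 8837/713·R4.
R3 ← R3 + 7017/713·R4.
Reading off the reduced rows gives u = -5/2, v = -4/3, w = 2/3, s = 3.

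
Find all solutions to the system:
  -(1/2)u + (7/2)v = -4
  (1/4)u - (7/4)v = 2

Row-reduce:
R1 ← R1 / (-1/2).
R2 ← R2 − 1/4·R1.
Rank is 1 with 2 unknowns, leaving v free.

infinitely many solutions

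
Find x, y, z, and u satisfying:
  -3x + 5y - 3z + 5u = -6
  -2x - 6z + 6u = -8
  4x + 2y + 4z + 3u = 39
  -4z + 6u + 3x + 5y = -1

Row-reduce the augmented matrix:
R1 ← R1 / (-3).
R2 ← R2 + 2·R1.
R3 ← R3 − 4·R1.
R4 ← R4 − 3·R1.
R2 ← R2 / (-10/3).
R1 ← R1 + 5/3·R2.
R3 ← R3 − 26/3·R2.
R4 ← R4 − 10·R2.
R3 ← R3 / (-52/5).
R1 ← R1 − 3·R3.
R2 ← R2 − 6/5·R3.
R4 ← R4 + 19·R3.
R4 ← R4 / (-589/52).
R1 ← R1 − 93/52·R4.
R2 ← R2 − 29/26·R4.
R3 ← R3 + 83/52·R4.
Reading off the reduced rows gives x = 1, y = -2, z = 6, u = 5.

x = 1, y = -2, z = 6, u = 5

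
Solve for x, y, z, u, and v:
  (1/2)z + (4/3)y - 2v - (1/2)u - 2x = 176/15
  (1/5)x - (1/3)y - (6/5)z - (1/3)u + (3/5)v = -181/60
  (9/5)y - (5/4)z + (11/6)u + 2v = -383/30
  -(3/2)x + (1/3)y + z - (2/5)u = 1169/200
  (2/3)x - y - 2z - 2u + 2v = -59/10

x = -11/4, y = -1, z = 4/3, u = -9/5, v = -3

Row-reduce the augmented matrix:
R1 ← R1 / (-2).
R2 ← R2 − 1/5·R1.
R4 ← R4 + 3/2·R1.
R5 ← R5 − 2/3·R1.
R2 ← R2 / (-1/5).
R1 ← R1 + 2/3·R2.
R3 ← R3 − 9/5·R2.
R4 ← R4 + 2/3·R2.
R5 ← R5 + 5/9·R2.
R3 ← R3 / (-58/5).
R1 ← R1 − 43/12·R3.
R2 ← R2 − 23/4·R3.
R4 ← R4 − 107/24·R3.
R5 ← R5 − 49/36·R3.
R4 ← R4 / (17579/27840).
R1 ← R1 − 2863/2784·R4.
R2 ← R2 − 1035/928·R4.
R3 ← R3 − 97/696·R4.
R5 ← R5 + 10787/8352·R4.
R5 ← R5 / (296519/52737).
R1 ← R1 + 41842/17579·R5.
R2 ← R2 + 58365/17579·R5.
R3 ← R3 + 17484/17579·R5.
R4 ← R4 − 64560/17579·R5.
Reading off the reduced rows gives x = -11/4, y = -1, z = 4/3, u = -9/5, v = -3.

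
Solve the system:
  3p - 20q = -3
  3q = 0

p = -1, q = 0

Row-reduce the augmented matrix:
R1 ← R1 / (3).
R2 ← R2 / (3).
R1 ← R1 + 20/3·R2.
Reading off the reduced rows gives p = -1, q = 0.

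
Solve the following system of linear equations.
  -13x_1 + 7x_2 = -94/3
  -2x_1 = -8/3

Row-reduce the augmented matrix:
R1 ← R1 / (-13).
R2 ← R2 + 2·R1.
R2 ← R2 / (-14/13).
R1 ← R1 + 7/13·R2.
Reading off the reduced rows gives x_1 = 4/3, x_2 = -2.

x_1 = 4/3, x_2 = -2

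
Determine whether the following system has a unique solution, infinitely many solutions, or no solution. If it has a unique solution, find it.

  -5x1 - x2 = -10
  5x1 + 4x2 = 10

x1 = 2, x2 = 0

From equation 1: x2 = 10 − 5·x1.
Substitute into equation 2 and solve: x1 = 2.
Then x2 = 0.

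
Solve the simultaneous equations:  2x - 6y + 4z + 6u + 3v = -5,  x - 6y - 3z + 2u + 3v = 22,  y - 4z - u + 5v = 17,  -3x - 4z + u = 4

Row-reduce:
R1 ← R1 / (2).
R2 ← R2 − 1·R1.
R4 ← R4 + 3·R1.
R2 ← R2 / (-3).
R1 ← R1 + 3·R2.
R3 ← R3 − 1·R2.
R4 ← R4 + 9·R2.
R3 ← R3 / (-17/3).
R1 ← R1 − 7·R3.
R2 ← R2 − 5/3·R3.
R4 ← R4 − 17·R3.
R4 ← R4 / (9).
R1 ← R1 − 40/17·R4.
R2 ← R2 + 1/17·R4.
R3 ← R3 − 4/17·R4.
Rank is 4 with 5 unknowns, leaving v free.

infinitely many solutions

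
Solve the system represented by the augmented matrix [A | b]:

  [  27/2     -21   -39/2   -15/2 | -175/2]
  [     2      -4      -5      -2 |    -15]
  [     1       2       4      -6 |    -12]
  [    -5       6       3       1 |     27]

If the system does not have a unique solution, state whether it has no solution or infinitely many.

no solution

Row-reduce:
R1 ← R1 / (27/2).
R2 ← R2 − 2·R1.
R3 ← R3 − 1·R1.
R4 ← R4 + 5·R1.
R2 ← R2 / (-8/9).
R1 ← R1 + 14/9·R2.
R3 ← R3 − 32/9·R2.
R4 ← R4 + 16/9·R2.
R3 ← R3 / (-3).
R1 ← R1 − 9/4·R3.
R2 ← R2 − 19/8·R3.
Row 4 reduces to 0 = -4/3, a contradiction. The system is inconsistent.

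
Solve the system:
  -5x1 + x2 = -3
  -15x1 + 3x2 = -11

Row-reduce:
R1 ← R1 / (-5).
R2 ← R2 + 15·R1.
Row 2 reduces to 0 = -2, a contradiction. The system is inconsistent.

no solution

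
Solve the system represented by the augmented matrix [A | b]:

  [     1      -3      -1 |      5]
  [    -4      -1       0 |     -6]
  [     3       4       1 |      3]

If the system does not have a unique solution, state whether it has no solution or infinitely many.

no solution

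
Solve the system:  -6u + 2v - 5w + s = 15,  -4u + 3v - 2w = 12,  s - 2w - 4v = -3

Row-reduce:
R1 ← R1 / (-6).
R2 ← R2 + 4·R1.
R2 ← R2 / (5/3).
R1 ← R1 + 1/3·R2.
R3 ← R3 + 4·R2.
R3 ← R3 / (6/5).
R1 ← R1 − 11/10·R3.
R2 ← R2 − 4/5·R3.
Rank is 3 with 4 unknowns, leaving s free.

infinitely many solutions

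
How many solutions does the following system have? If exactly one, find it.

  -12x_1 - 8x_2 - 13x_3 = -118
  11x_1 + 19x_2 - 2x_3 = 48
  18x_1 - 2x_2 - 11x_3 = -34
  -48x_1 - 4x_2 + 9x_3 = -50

Row-reduce the augmented matrix:
R1 ← R1 / (-12).
R2 ← R2 − 11·R1.
R3 ← R3 − 18·R1.
R4 ← R4 + 48·R1.
R2 ← R2 / (35/3).
R1 ← R1 − 2/3·R2.
R3 ← R3 + 14·R2.
R4 ← R4 − 28·R2.
R3 ← R3 / (-236/5).
R1 ← R1 − 263/140·R3.
R2 ← R2 + 167/140·R3.
R4 ← R4 − 472/5·R3.
R4 reduces to 0 = 0, so the extra equation is consistent.
Reading off the reduced rows gives x_1 = 2, x_2 = 2, x_3 = 6.

x_1 = 2, x_2 = 2, x_3 = 6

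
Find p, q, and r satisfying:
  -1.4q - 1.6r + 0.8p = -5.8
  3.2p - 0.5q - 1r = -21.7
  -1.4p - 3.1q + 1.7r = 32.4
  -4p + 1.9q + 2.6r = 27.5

p = -6, q = -5, r = 5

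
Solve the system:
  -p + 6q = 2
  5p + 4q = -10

Row-reduce the augmented matrix:
R1 ← R1 / (-1).
R2 ← R2 − 5·R1.
R2 ← R2 / (34).
R1 ← R1 + 6·R2.
Reading off the reduced rows gives p = -2, q = 0.

p = -2, q = 0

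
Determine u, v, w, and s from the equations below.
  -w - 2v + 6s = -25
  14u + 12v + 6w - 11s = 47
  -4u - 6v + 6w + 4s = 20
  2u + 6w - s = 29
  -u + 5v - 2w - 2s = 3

Row-reduce the augmented matrix:
Swap R1 and R2.
R1 ← R1 / (14).
R3 ← R3 + 4·R1.
R4 ← R4 − 2·R1.
R5 ← R5 + 1·R1.
R2 ← R2 / (-2).
R1 ← R1 − 6/7·R2.
R3 ← R3 + 18/7·R2.
R4 ← R4 + 12/7·R2.
R5 ← R5 − 41/7·R2.
R3 ← R3 / (9).
R2 ← R2 − 1/2·R3.
R4 ← R4 − 6·R3.
R5 ← R5 + 9/2·R3.
Swap R4 and R5.
R4 ← R4 / (159/14).
R1 ← R1 − 25/14·R4.
R2 ← R2 + 55/21·R4.
R3 ← R3 + 16/21·R4.
R5 reduces to 0 = 0, so the extra equation is consistent.
Reading off the reduced rows gives u = -2, v = 1, w = 5, s = -3.

u = -2, v = 1, w = 5, s = -3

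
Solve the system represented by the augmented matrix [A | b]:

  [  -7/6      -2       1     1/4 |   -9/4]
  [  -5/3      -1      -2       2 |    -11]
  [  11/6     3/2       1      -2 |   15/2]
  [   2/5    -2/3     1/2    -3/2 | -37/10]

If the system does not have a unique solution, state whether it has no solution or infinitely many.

Row-reduce the augmented matrix:
R1 ← R1 / (-7/6).
R2 ← R2 + 5/3·R1.
R3 ← R3 − 11/6·R1.
R4 ← R4 − 2/5·R1.
R2 ← R2 / (13/7).
R1 ← R1 − 12/7·R2.
R3 ← R3 + 23/14·R2.
R4 ← R4 + 142/105·R2.
R3 ← R3 / (-6/13).
R1 ← R1 − 30/13·R3.
R2 ← R2 + 24/13·R3.
R4 ← R4 + 43/26·R3.
R4 ← R4 / (1/3).
R1 ← R1 + 5/2·R4.
R2 ← R2 − 3/2·R4.
R3 ← R3 − 1/3·R4.
Reading off the reduced rows gives x_1 = -3, x_2 = 6, x_3 = 6, x_4 = 1.

x_1 = -3, x_2 = 6, x_3 = 6, x_4 = 1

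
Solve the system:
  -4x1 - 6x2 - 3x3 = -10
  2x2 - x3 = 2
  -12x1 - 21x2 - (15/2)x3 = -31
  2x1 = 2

Row-reduce:
R1 ← R1 / (-4).
R3 ← R3 + 12·R1.
R4 ← R4 − 2·R1.
R2 ← R2 / (2).
R1 ← R1 − 3/2·R2.
R3 ← R3 + 3·R2.
R4 ← R4 + 3·R2.
Swap R3 and R4.
R3 ← R3 / (-3).
R1 ← R1 − 3/2·R3.
R2 ← R2 + 1/2·R3.
Row 4 reduces to 0 = 2, a contradiction. The system is inconsistent.

no solution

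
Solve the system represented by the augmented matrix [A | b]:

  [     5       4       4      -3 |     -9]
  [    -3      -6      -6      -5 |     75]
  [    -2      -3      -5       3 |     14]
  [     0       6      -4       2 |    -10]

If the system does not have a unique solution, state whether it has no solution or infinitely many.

x_1 = 1, x_2 = -3, x_3 = -5, x_4 = -6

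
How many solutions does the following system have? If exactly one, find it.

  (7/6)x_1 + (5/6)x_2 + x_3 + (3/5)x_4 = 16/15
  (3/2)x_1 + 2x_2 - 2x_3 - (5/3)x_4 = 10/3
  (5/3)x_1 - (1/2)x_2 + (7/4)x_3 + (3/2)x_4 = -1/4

Row-reduce:
R1 ← R1 / (7/6).
R2 ← R2 − 3/2·R1.
R3 ← R3 − 5/3·R1.
R2 ← R2 / (13/14).
R1 ← R1 − 5/7·R2.
R3 ← R3 + 71/42·R2.
R3 ← R3 / (-883/156).
R1 ← R1 − 44/13·R3.
R2 ← R2 + 46/13·R3.
Rank is 3 with 4 unknowns, leaving x_4 free.

infinitely many solutions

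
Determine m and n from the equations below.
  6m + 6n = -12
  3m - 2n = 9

m = 1, n = -3

Row-reduce the augmented matrix:
R1 ← R1 / (6).
R2 ← R2 − 3·R1.
R2 ← R2 / (-5).
R1 ← R1 − 1·R2.
Reading off the reduced rows gives m = 1, n = -3.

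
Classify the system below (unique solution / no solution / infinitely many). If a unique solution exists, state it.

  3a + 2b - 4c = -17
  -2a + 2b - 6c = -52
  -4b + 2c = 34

a = 5, b = -6, c = 5

Row-reduce the augmented matrix:
R1 ← R1 / (3).
R2 ← R2 + 2·R1.
R2 ← R2 / (10/3).
R1 ← R1 − 2/3·R2.
R3 ← R3 + 4·R2.
R3 ← R3 / (-42/5).
R1 ← R1 − 2/5·R3.
R2 ← R2 + 13/5·R3.
Reading off the reduced rows gives a = 5, b = -6, c = 5.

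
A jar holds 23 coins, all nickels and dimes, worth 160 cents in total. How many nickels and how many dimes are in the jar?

Let n = nickels, d = dimes.
  n + d = 23
  10d + 5n = 160
From equation 1: n = 23 − d.
Substitute into equation 2 and solve: d = 9.
Then n = 14.

nickels: 14, dimes: 9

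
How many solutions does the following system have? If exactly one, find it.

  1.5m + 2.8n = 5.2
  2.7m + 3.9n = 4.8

m = -4, n = 4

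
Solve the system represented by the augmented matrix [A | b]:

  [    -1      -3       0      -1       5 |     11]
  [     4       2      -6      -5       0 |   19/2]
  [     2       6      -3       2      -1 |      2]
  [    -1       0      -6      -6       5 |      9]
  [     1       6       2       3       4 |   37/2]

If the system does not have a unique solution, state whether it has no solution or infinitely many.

Row-reduce the augmented matrix:
R1 ← R1 / (-1).
R2 ← R2 − 4·R1.
R3 ← R3 − 2·R1.
R4 ← R4 + 1·R1.
R5 ← R5 − 1·R1.
R2 ← R2 / (-10).
R1 ← R1 − 3·R2.
R4 ← R4 − 3·R2.
R5 ← R5 − 3·R2.
R3 ← R3 / (-3).
R1 ← R1 + 9/5·R3.
R2 ← R2 − 3/5·R3.
R4 ← R4 + 39/5·R3.
R5 ← R5 − 1/5·R3.
R4 ← R4 / (-77/10).
R1 ← R1 + 17/10·R4.
R2 ← R2 − 9/10·R4.
R5 ← R5 + 7/10·R4.
R5 ← R5 / (189/11).
R1 ← R1 + 43/77·R5.
R2 ← R2 + 172/77·R5.
R3 ← R3 + 3·R5.
R4 ← R4 − 174/77·R5.
Reading off the reduced rows gives x_1 = 3, x_2 = 1/2, x_3 = 1, x_4 = -1/2, x_5 = 3.

x_1 = 3, x_2 = 1/2, x_3 = 1, x_4 = -1/2, x_5 = 3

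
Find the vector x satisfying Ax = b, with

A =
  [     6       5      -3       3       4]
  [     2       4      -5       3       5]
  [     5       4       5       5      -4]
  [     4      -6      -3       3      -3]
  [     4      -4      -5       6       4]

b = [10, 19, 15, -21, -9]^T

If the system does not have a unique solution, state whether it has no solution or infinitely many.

x_1 = -3, x_2 = 4, x_3 = -1, x_4 = 3, x_5 = -1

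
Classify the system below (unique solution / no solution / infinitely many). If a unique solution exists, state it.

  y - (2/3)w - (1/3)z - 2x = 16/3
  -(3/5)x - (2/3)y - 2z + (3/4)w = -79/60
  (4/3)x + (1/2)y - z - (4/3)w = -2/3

infinitely many solutions

Row-reduce:
R1 ← R1 / (-2).
R2 ← R2 + 3/5·R1.
R3 ← R3 − 4/3·R1.
R2 ← R2 / (-29/30).
R1 ← R1 + 1/2·R2.
R3 ← R3 − 7/6·R2.
R3 ← R3 / (-1835/522).
R1 ← R1 − 100/87·R3.
R2 ← R2 − 57/29·R3.
Rank is 3 with 4 unknowns, leaving w free.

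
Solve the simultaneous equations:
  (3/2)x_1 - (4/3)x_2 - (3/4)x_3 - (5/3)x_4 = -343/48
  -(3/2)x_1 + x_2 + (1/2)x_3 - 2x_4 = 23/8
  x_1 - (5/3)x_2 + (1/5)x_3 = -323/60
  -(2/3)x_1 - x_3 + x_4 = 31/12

x_1 = -2, x_2 = 2, x_3 = -1/4, x_4 = 1

Row-reduce the augmented matrix:
R1 ← R1 / (3/2).
R2 ← R2 + 3/2·R1.
R3 ← R3 − 1·R1.
R4 ← R4 + 2/3·R1.
R2 ← R2 / (-1/3).
R1 ← R1 + 8/9·R2.
R3 ← R3 + 7/9·R2.
R4 ← R4 + 16/27·R2.
R3 ← R3 / (77/60).
R1 ← R1 − 1/6·R3.
R2 ← R2 − 3/4·R3.
R4 ← R4 + 8/9·R3.
R4 ← R4 / (9337/693).
R1 ← R1 − 1712/231·R4.
R2 ← R2 − 412/77·R4.
R3 ← R3 − 580/77·R4.
Reading off the reduced rows gives x_1 = -2, x_2 = 2, x_3 = -1/4, x_4 = 1.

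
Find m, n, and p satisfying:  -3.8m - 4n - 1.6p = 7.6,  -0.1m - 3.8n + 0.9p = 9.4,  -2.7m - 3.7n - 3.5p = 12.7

m = 2, n = -3, p = -2

Row-reduce the augmented matrix:
R1 ← R1 / (-19/5).
R2 ← R2 + 1/10·R1.
R3 ← R3 + 27/10·R1.
R2 ← R2 / (-351/95).
R1 ← R1 − 20/19·R2.
R3 ← R3 + 163/190·R2.
R3 ← R3 / (-3625/1404).
R1 ← R1 − 242/351·R3.
R2 ← R2 + 179/702·R3.
Reading off the reduced rows gives m = 2, n = -3, p = -2.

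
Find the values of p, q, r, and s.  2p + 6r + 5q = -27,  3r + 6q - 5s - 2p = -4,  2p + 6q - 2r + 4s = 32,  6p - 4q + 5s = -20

Row-reduce the augmented matrix:
R1 ← R1 / (2).
R2 ← R2 + 2·R1.
R3 ← R3 − 2·R1.
R4 ← R4 − 6·R1.
R2 ← R2 / (11).
R1 ← R1 − 5/2·R2.
R3 ← R3 − 1·R2.
R4 ← R4 + 19·R2.
R3 ← R3 / (-97/11).
R1 ← R1 − 21/22·R3.
R2 ← R2 − 9/11·R3.
R4 ← R4 + 27/11·R3.
R4 ← R4 / (-473/97).
R1 ← R1 − 157/97·R4.
R2 ← R2 + 4/97·R4.
R3 ← R3 + 49/97·R4.
Reading off the reduced rows gives p = -3, q = 3, r = -6, s = 2.

p = -3, q = 3, r = -6, s = 2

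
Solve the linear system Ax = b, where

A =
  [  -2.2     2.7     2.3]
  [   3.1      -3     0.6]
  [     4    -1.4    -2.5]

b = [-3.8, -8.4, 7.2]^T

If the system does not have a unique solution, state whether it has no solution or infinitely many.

x_1 = 0, x_2 = 2, x_3 = -4

Row-reduce the augmented matrix:
R1 ← R1 / (-11/5).
R2 ← R2 − 31/10·R1.
R3 ← R3 − 4·R1.
R2 ← R2 / (177/220).
R1 ← R1 + 27/22·R2.
R3 ← R3 − 193/55·R2.
R3 ← R3 / (-5335/354).
R1 ← R1 − 284/59·R3.
R2 ← R2 − 845/177·R3.
Reading off the reduced rows gives x_1 = 0, x_2 = 2, x_3 = -4.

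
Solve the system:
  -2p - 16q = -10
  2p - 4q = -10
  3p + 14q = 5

Row-reduce the augmented matrix:
R1 ← R1 / (-2).
R2 ← R2 − 2·R1.
R3 ← R3 − 3·R1.
R2 ← R2 / (-20).
R1 ← R1 − 8·R2.
R3 ← R3 + 10·R2.
R3 reduces to 0 = 0, so the extra equation is consistent.
Reading off the reduced rows gives p = -3, q = 1.

p = -3, q = 1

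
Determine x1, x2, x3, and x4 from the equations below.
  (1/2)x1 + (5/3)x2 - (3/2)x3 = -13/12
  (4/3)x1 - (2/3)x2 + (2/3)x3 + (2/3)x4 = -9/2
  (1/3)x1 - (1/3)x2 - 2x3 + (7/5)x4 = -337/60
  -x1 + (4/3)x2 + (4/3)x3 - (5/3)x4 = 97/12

x1 = -5/2, x2 = 1, x3 = 1, x4 = -7/4

Row-reduce the augmented matrix:
R1 ← R1 / (1/2).
R2 ← R2 − 4/3·R1.
R3 ← R3 − 1/3·R1.
R4 ← R4 + 1·R1.
R2 ← R2 / (-46/9).
R1 ← R1 − 10/3·R2.
R3 ← R3 + 13/9·R2.
R4 ← R4 − 14/3·R2.
R3 ← R3 / (-160/69).
R1 ← R1 − 1/23·R3.
R2 ← R2 + 21/23·R3.
R4 ← R4 − 179/69·R3.
R4 ← R4 / (119/400).
R1 ← R1 − 183/400·R4.
R2 ← R2 + 243/400·R4.
R3 ← R3 + 209/400·R4.
Reading off the reduced rows gives x1 = -5/2, x2 = 1, x3 = 1, x4 = -7/4.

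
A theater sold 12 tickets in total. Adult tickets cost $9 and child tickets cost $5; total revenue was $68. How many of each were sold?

adult tickets: 2, child tickets: 10

Let a = adult tickets, c = child tickets.
  a + c = 12
  9a + 5c = 68
Row-reduce the augmented matrix:
R2 ← R2 − 9·R1.
R2 ← R2 / (-4).
R1 ← R1 − 1·R2.
Reading off the reduced rows gives a = 2, c = 10.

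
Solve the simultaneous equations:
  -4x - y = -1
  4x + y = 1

infinitely many solutions

Row-reduce:
R1 ← R1 / (-4).
R2 ← R2 − 4·R1.
Rank is 1 with 2 unknowns, leaving y free.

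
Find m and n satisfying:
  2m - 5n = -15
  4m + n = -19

From equation 2: n = -19 − 4·m.
Substitute into equation 1 and solve: m = -5.
Then n = 1.

m = -5, n = 1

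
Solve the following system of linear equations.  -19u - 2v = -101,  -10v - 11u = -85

u = 5, v = 3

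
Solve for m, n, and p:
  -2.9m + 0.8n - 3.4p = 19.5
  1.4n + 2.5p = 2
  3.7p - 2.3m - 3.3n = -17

m = -3, n = 5, p = -2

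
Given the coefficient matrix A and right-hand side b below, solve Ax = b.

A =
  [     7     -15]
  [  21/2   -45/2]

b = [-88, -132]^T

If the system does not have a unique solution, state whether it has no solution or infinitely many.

infinitely many solutions

Row-reduce:
R1 ← R1 / (7).
R2 ← R2 − 21/2·R1.
Rank is 1 with 2 unknowns, leaving x_2 free.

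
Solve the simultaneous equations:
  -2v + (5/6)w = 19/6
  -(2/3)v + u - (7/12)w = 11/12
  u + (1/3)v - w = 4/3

no solution

Row-reduce:
Swap R1 and R2.
R3 ← R3 − 1·R1.
R2 ← R2 / (-2).
R1 ← R1 + 2/3·R2.
R3 ← R3 − 1·R2.
Row 3 reduces to 0 = 2, a contradiction. The system is inconsistent.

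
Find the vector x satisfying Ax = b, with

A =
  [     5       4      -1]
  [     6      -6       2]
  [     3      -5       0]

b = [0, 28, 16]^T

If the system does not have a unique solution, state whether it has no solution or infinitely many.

x_1 = 2, x_2 = -2, x_3 = 2

Row-reduce the augmented matrix:
R1 ← R1 / (5).
R2 ← R2 − 6·R1.
R3 ← R3 − 3·R1.
R2 ← R2 / (-54/5).
R1 ← R1 − 4/5·R2.
R3 ← R3 + 37/5·R2.
R3 ← R3 / (-43/27).
R1 ← R1 − 1/27·R3.
R2 ← R2 + 8/27·R3.
Reading off the reduced rows gives x_1 = 2, x_2 = -2, x_3 = 2.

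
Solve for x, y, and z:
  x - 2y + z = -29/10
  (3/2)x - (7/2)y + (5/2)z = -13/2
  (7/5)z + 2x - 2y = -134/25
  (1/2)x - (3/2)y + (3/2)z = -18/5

Row-reduce the augmented matrix:
R2 ← R2 − 3/2·R1.
R3 ← R3 − 2·R1.
R4 ← R4 − 1/2·R1.
R2 ← R2 / (-1/2).
R1 ← R1 + 2·R2.
R3 ← R3 − 2·R2.
R4 ← R4 + 1/2·R2.
R3 ← R3 / (17/5).
R1 ← R1 + 3·R3.
R2 ← R2 + 2·R3.
R4 reduces to 0 = 0, so the extra equation is consistent.
Reading off the reduced rows gives x = -3/2, y = -1/2, z = -12/5.

x = -3/2, y = -1/2, z = -12/5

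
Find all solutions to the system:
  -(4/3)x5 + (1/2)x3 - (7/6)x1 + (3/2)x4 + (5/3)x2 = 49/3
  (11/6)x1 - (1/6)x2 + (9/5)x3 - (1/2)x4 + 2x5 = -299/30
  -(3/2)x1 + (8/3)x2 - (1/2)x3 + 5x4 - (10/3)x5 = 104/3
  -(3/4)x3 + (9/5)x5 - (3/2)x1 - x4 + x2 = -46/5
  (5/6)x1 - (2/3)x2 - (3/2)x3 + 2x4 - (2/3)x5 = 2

infinitely many solutions

Row-reduce:
R1 ← R1 / (-7/6).
R2 ← R2 − 11/6·R1.
R3 ← R3 + 3/2·R1.
R4 ← R4 + 3/2·R1.
R5 ← R5 − 5/6·R1.
R2 ← R2 / (103/42).
R1 ← R1 + 10/7·R2.
R3 ← R3 − 11/21·R2.
R4 ← R4 + 8/7·R2.
R5 ← R5 − 11/21·R2.
R3 ← R3 / (-873/515).
R1 ← R1 − 111/103·R3.
R2 ← R2 − 543/515·R3.
R4 ← R4 + 387/2060·R3.
R5 ← R5 + 873/515·R3.
R4 ← R4 / (-1831/776).
R1 ← R1 − 871/582·R4.
R2 ← R2 − 1409/582·R4.
R3 ← R3 + 2755/1746·R4.
Rank is 4 with 5 unknowns, leaving x5 free.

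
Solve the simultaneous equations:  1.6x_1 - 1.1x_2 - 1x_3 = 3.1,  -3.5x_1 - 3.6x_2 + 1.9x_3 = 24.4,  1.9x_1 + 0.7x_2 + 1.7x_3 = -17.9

x_1 = -4, x_2 = -5, x_3 = -4

Row-reduce the augmented matrix:
R1 ← R1 / (8/5).
R2 ← R2 + 7/2·R1.
R3 ← R3 − 19/10·R1.
R2 ← R2 / (-961/160).
R1 ← R1 + 11/16·R2.
R3 ← R3 − 321/160·R2.
R3 ← R3 / (13413/4805).
R1 ← R1 + 569/961·R3.
R2 ← R2 − 46/961·R3.
Reading off the reduced rows gives x_1 = -4, x_2 = -5, x_3 = -4.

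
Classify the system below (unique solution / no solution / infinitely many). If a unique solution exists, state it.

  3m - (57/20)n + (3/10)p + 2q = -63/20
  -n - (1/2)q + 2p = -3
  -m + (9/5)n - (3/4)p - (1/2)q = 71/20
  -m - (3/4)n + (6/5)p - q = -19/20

no solution

Row-reduce:
R1 ← R1 / (3).
R3 ← R3 + 1·R1.
R4 ← R4 + 1·R1.
R2 ← R2 / (-1).
R1 ← R1 + 19/20·R2.
R3 ← R3 − 17/20·R2.
R4 ← R4 + 17/10·R2.
R3 ← R3 / (21/20).
R1 ← R1 + 9/5·R3.
R2 ← R2 + 2·R3.
R4 ← R4 + 21/10·R3.
Row 4 reduces to 0 = 3, a contradiction. The system is inconsistent.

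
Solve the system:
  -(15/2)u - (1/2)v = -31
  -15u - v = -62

infinitely many solutions

Row-reduce:
R1 ← R1 / (-15/2).
R2 ← R2 + 15·R1.
Rank is 1 with 2 unknowns, leaving v free.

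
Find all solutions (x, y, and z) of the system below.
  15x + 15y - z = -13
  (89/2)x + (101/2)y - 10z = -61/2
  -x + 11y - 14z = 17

infinitely many solutions

Row-reduce:
R1 ← R1 / (15).
R2 ← R2 − 89/2·R1.
R3 ← R3 + 1·R1.
R2 ← R2 / (6).
R1 ← R1 − 1·R2.
R3 ← R3 − 12·R2.
Rank is 2 with 3 unknowns, leaving z free.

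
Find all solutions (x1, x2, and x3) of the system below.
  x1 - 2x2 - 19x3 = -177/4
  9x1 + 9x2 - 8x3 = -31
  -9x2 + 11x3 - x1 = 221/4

x1 = 2, x2 = -3, x3 = 11/4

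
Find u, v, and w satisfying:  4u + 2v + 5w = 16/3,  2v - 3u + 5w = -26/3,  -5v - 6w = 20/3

u = 2, v = -4/3, w = 0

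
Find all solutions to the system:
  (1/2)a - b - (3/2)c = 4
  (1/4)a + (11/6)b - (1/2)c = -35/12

Row-reduce:
R1 ← R1 / (1/2).
R2 ← R2 − 1/4·R1.
R2 ← R2 / (7/3).
R1 ← R1 + 2·R2.
Rank is 2 with 3 unknowns, leaving c free.

infinitely many solutions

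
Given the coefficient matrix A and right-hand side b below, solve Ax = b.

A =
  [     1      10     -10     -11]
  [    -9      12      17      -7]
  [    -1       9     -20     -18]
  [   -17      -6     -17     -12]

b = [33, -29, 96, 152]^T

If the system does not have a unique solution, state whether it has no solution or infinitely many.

x_1 = -2, x_2 = -4, x_3 = -2, x_4 = -5

Row-reduce the augmented matrix:
R2 ← R2 + 9·R1.
R3 ← R3 + 1·R1.
R4 ← R4 + 17·R1.
R2 ← R2 / (102).
R1 ← R1 − 10·R2.
R3 ← R3 − 19·R2.
R4 ← R4 − 164·R2.
R3 ← R3 / (-1673/102).
R1 ← R1 + 145/51·R3.
R2 ← R2 + 73/102·R3.
R4 ← R4 + 3551/51·R3.
R4 ← R4 / (17933/1673).
R1 ← R1 − 1667/1673·R4.
R2 ← R2 + 1063/1673·R4.
R3 ← R3 − 944/1673·R4.
Reading off the reduced rows gives x_1 = -2, x_2 = -4, x_3 = -2, x_4 = -5.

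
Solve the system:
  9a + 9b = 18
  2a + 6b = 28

Row-reduce the augmented matrix:
R1 ← R1 / (9).
R2 ← R2 − 2·R1.
R2 ← R2 / (4).
R1 ← R1 − 1·R2.
Reading off the reduced rows gives a = -4, b = 6.

a = -4, b = 6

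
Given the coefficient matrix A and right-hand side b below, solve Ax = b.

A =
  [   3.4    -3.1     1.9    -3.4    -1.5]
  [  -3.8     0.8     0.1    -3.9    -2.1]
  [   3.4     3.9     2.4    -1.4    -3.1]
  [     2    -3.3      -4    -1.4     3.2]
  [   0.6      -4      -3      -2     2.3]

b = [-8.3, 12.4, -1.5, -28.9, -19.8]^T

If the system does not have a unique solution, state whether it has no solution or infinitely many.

Row-reduce the augmented matrix:
R1 ← R1 / (17/5).
R2 ← R2 + 19/5·R1.
R3 ← R3 − 17/5·R1.
R4 ← R4 − 2·R1.
R5 ← R5 − 3/5·R1.
R2 ← R2 / (-453/170).
R1 ← R1 + 31/34·R2.
R3 ← R3 − 7·R2.
R4 ← R4 + 251/170·R2.
R5 ← R5 + 587/170·R2.
R3 ← R3 / (1915/302).
R1 ← R1 + 61/302·R3.
R2 ← R2 + 126/151·R3.
R4 ← R4 + 4794/755·R3.
R5 ← R5 + 9387/1510·R3.
R4 ← R4 / (-769007/57450).
R1 ← R1 − 4037/3830·R4.
R2 ← R2 − 2821/5745·R4.
R3 ← R3 + 16514/5745·R4.
R5 ← R5 + 533813/57450·R4.
R5 ← R5 / (-2199993/19225175).
R1 ← R1 − 475597/7690070·R5.
R2 ← R2 + 1136102/3845035·R5.
R3 ← R3 + 511772/769007·R5.
R4 ← R4 − 1540044/3845035·R5.
Reading off the reduced rows gives x_1 = -4, x_2 = 1, x_3 = 6, x_4 = 0, x_5 = 2.

x_1 = -4, x_2 = 1, x_3 = 6, x_4 = 0, x_5 = 2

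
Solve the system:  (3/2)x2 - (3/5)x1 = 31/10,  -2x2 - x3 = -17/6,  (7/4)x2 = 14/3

Row-reduce the augmented matrix:
R1 ← R1 / (-3/5).
R2 ← R2 / (-2).
R1 ← R1 + 5/2·R2.
R3 ← R3 − 7/4·R2.
R3 ← R3 / (-7/8).
R1 ← R1 − 5/4·R3.
R2 ← R2 − 1/2·R3.
Reading off the reduced rows gives x1 = 3/2, x2 = 8/3, x3 = -5/2.

x1 = 3/2, x2 = 8/3, x3 = -5/2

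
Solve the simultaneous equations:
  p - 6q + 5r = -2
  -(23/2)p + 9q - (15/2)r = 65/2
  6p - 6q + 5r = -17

no solution

Row-reduce:
R2 ← R2 + 23/2·R1.
R3 ← R3 − 6·R1.
R2 ← R2 / (-60).
R1 ← R1 + 6·R2.
R3 ← R3 − 30·R2.
Row 3 reduces to 0 = -1/4, a contradiction. The system is inconsistent.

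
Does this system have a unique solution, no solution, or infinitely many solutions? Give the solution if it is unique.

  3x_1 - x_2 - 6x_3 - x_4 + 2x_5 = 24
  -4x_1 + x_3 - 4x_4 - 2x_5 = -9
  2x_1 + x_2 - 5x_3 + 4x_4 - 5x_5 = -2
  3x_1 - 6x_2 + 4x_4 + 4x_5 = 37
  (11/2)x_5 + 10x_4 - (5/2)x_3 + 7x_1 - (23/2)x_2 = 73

infinitely many solutions

Row-reduce:
R1 ← R1 / (3).
R2 ← R2 + 4·R1.
R3 ← R3 − 2·R1.
R4 ← R4 − 3·R1.
R5 ← R5 − 7·R1.
R2 ← R2 / (-4/3).
R1 ← R1 + 1/3·R2.
R3 ← R3 − 5/3·R2.
R4 ← R4 + 5·R2.
R5 ← R5 + 55/6·R2.
R3 ← R3 / (-39/4).
R1 ← R1 + 1/4·R3.
R2 ← R2 − 21/4·R3.
R4 ← R4 − 129/4·R3.
R5 ← R5 − 477/8·R3.
R4 ← R4 / (239/13).
R1 ← R1 − 41/39·R4.
R2 ← R2 − 38/13·R4.
R3 ← R3 − 8/39·R4.
R5 ← R5 − 478/13·R4.
Rank is 4 with 5 unknowns, leaving x_5 free.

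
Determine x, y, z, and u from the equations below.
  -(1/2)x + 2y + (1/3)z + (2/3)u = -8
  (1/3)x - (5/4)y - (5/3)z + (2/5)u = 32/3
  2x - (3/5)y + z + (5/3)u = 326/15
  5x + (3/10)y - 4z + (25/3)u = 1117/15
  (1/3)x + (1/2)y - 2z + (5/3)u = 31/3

x = 6, y = -4, z = -1, u = 5

Row-reduce the augmented matrix:
R1 ← R1 / (-1/2).
R2 ← R2 − 1/3·R1.
R3 ← R3 − 2·R1.
R4 ← R4 − 5·R1.
R5 ← R5 − 1/3·R1.
R2 ← R2 / (1/12).
R1 ← R1 + 4·R2.
R3 ← R3 − 37/5·R2.
R4 ← R4 − 203/10·R2.
R5 ← R5 − 11/6·R2.
R3 ← R3 / (653/5).
R1 ← R1 + 70·R3.
R2 ← R2 + 52/3·R3.
R4 ← R4 − 1756/5·R3.
R5 ← R5 − 30·R3.
R4 ← R4 / (-2321/3265).
R1 ← R1 − 13034/9795·R4.
R2 ← R2 − 4444/5877·R4.
R3 ← R3 + 5299/9795·R4.
R5 ← R5 + 2321/9795·R4.
R5 reduces to 0 = 0, so the extra equation is consistent.
Reading off the reduced rows gives x = 6, y = -4, z = -1, u = 5.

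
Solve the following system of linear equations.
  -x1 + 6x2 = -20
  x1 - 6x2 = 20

infinitely many solutions

Row-reduce:
R1 ← R1 / (-1).
R2 ← R2 − 1·R1.
Rank is 1 with 2 unknowns, leaving x2 free.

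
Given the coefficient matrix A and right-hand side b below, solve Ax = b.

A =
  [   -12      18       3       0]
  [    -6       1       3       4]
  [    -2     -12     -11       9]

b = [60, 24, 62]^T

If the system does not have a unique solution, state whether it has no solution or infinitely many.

infinitely many solutions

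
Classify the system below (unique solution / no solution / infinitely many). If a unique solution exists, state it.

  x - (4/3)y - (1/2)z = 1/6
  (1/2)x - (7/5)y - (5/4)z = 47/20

infinitely many solutions

Row-reduce:
R2 ← R2 − 1/2·R1.
R2 ← R2 / (-11/15).
R1 ← R1 + 4/3·R2.
Rank is 2 with 3 unknowns, leaving z free.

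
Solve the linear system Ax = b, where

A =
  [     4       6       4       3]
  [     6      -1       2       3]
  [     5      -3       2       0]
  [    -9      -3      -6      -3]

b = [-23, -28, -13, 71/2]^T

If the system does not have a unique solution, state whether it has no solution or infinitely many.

no solution

Row-reduce:
R1 ← R1 / (4).
R2 ← R2 − 6·R1.
R3 ← R3 − 5·R1.
R4 ← R4 + 9·R1.
R2 ← R2 / (-10).
R1 ← R1 − 3/2·R2.
R3 ← R3 + 21/2·R2.
R4 ← R4 − 21/2·R2.
R3 ← R3 / (6/5).
R1 ← R1 − 2/5·R3.
R2 ← R2 − 2/5·R3.
R4 ← R4 + 6/5·R3.
Row 4 reduces to 0 = -1/2, a contradiction. The system is inconsistent.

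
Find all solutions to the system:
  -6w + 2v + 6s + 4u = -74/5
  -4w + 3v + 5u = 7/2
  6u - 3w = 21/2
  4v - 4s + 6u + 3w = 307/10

u = 3, v = -1/2, w = 5/2, s = -9/5

Row-reduce the augmented matrix:
R1 ← R1 / (4).
R2 ← R2 − 5·R1.
R3 ← R3 − 6·R1.
R4 ← R4 − 6·R1.
R2 ← R2 / (1/2).
R1 ← R1 − 1/2·R2.
R3 ← R3 + 3·R2.
R4 ← R4 − 1·R2.
R3 ← R3 / (27).
R1 ← R1 + 5·R3.
R2 ← R2 − 7·R3.
R4 ← R4 − 5·R3.
R4 ← R4 / (12).
R1 ← R1 + 1·R4.
R2 ← R2 + 1·R4.
R3 ← R3 + 2·R4.
Reading off the reduced rows gives u = 3, v = -1/2, w = 5/2, s = -9/5.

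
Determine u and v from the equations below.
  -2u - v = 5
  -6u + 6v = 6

From equation 1: v = -5 − 2·u.
Substitute into equation 2 and solve: u = -2.
Then v = -1.

u = -2, v = -1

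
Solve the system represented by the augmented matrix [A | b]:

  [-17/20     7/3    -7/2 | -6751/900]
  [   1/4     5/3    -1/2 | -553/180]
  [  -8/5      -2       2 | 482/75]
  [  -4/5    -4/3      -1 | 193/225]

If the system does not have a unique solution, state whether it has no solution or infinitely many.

x_1 = -3/5, x_2 = -4/3, x_3 = 7/5

Row-reduce the augmented matrix:
R1 ← R1 / (-17/20).
R2 ← R2 − 1/4·R1.
R3 ← R3 + 8/5·R1.
R4 ← R4 + 4/5·R1.
R2 ← R2 / (40/17).
R1 ← R1 + 140/51·R2.
R3 ← R3 + 326/51·R2.
R4 ← R4 + 60/17·R2.
R3 ← R3 / (133/30).
R1 ← R1 − 7/3·R3.
R2 ← R2 + 13/20·R3.
R4 reduces to 0 = 0, so the extra equation is consistent.
Reading off the reduced rows gives x_1 = -3/5, x_2 = -4/3, x_3 = 7/5.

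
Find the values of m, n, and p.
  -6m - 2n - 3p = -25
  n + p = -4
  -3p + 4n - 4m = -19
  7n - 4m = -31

m = 6, n = -1, p = -3

Row-reduce the augmented matrix:
R1 ← R1 / (-6).
R3 ← R3 + 4·R1.
R4 ← R4 + 4·R1.
R1 ← R1 − 1/3·R2.
R3 ← R3 − 16/3·R2.
R4 ← R4 − 25/3·R2.
R3 ← R3 / (-19/3).
R1 ← R1 − 1/6·R3.
R2 ← R2 − 1·R3.
R4 ← R4 + 19/3·R3.
R4 reduces to 0 = 0, so the extra equation is consistent.
Reading off the reduced rows gives m = 6, n = -1, p = -3.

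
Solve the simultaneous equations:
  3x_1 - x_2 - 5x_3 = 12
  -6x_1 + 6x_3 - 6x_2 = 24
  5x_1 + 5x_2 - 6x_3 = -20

x_1 = 2, x_2 = -6, x_3 = 0

Row-reduce the augmented matrix:
R1 ← R1 / (3).
R2 ← R2 + 6·R1.
R3 ← R3 − 5·R1.
R2 ← R2 / (-8).
R1 ← R1 + 1/3·R2.
R3 ← R3 − 20/3·R2.
R3 ← R3 / (-1).
R1 ← R1 + 3/2·R3.
R2 ← R2 − 1/2·R3.
Reading off the reduced rows gives x_1 = 2, x_2 = -6, x_3 = 0.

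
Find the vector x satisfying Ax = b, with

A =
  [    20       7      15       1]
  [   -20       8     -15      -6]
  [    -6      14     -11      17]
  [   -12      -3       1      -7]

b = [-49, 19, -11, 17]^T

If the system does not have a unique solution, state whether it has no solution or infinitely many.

Row-reduce the augmented matrix:
R1 ← R1 / (20).
R2 ← R2 + 20·R1.
R3 ← R3 + 6·R1.
R4 ← R4 + 12·R1.
R2 ← R2 / (15).
R1 ← R1 − 7/20·R2.
R3 ← R3 − 161/10·R2.
R4 ← R4 − 6/5·R2.
R3 ← R3 / (-13/2).
R1 ← R1 − 3/4·R3.
R4 ← R4 − 10·R3.
R4 ← R4 / (1126/39).
R1 ← R1 − 217/78·R4.
R2 ← R2 + 1/3·R4.
R3 ← R3 + 136/39·R4.
Reading off the reduced rows gives x_1 = -1, x_2 = -2, x_3 = -1, x_4 = 0.

x_1 = -1, x_2 = -2, x_3 = -1, x_4 = 0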